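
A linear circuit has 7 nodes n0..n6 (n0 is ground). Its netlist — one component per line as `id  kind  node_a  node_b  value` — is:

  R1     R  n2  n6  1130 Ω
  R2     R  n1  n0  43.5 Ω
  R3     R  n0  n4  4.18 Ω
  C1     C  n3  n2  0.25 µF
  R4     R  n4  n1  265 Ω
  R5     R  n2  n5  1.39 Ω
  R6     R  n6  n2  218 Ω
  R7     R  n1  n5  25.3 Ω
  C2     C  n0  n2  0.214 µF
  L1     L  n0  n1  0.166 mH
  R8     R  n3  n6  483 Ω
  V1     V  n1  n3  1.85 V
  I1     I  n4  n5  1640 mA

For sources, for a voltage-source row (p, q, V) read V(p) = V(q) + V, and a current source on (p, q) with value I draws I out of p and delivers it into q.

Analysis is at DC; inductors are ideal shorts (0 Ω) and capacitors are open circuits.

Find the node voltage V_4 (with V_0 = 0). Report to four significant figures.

Element admittances at DC:
  Y(R1) = 0.0008850 S between n2,n6
  Y(R2) = 0.02299 S between n1,n0
  Y(R3) = 0.2392 S between n0,n4
  Y(C1) = 0.000 S between n3,n2
  Y(R4) = 0.003774 S between n4,n1
  Y(R5) = 0.7194 S between n2,n5
  Y(R6) = 0.004587 S between n6,n2
  Y(R7) = 0.03953 S between n1,n5
  Y(C2) = 0.000 S between n0,n2
  L1: short n0↔n1 (DC inductor)
  Y(R8) = 0.002070 S between n3,n6
  V1: constraint V(n1)−V(n3) = 1.85
  I1: injects 1.64 A into n5 (from n4)
Assemble and solve the 8×8 MNA system:
  V(n1)=0.000  V(n2)=39.82  V(n3)=-1.850  V(n4)=-6.749  V(n5)=39.91  V(n6)=28.38
  i(L1)=-1.615  i(V1)=-0.06259

-6.749 V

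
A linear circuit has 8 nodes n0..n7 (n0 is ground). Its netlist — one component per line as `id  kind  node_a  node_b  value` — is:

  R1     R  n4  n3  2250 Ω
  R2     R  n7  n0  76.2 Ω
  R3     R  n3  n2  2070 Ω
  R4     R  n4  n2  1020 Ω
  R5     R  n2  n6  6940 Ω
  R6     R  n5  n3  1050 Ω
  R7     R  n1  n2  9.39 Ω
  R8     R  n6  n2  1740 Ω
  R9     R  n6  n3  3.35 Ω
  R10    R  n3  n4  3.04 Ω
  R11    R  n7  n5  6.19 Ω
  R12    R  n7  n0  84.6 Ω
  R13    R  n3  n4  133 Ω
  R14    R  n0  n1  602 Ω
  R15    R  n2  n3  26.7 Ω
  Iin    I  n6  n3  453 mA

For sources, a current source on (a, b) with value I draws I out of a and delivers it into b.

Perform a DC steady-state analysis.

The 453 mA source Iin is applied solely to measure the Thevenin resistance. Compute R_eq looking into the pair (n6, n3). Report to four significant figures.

MNA unknowns: 7 node voltages V₁..V_7
R1: Y=0.0004444 on G[4,3]
R2: Y=0.01312 on G[7,0]
R3: Y=0.0004831 on G[3,2]
R4: Y=0.0009804 on G[4,2]
R5: Y=0.0001441 on G[2,6]
R6: Y=0.0009524 on G[5,3]
R7: Y=0.1065 on G[1,2]
R8: Y=0.0005747 on G[6,2]
R9: Y=0.2985 on G[6,3]
R10: Y=0.3289 on G[3,4]
R11: Y=0.1616 on G[7,5]
R12: Y=0.01182 on G[7,0]
R13: Y=0.007519 on G[3,4]
R14: Y=0.001661 on G[0,1]
R15: Y=0.03745 on G[2,3]
Iin: z[6]−=0.453, z[3]+=0.453
solve → V1=-0.009539, V2=-0.009688, V3=0.01737, V4=0.01729, V5=0.0007333, V6=-1.497, V7=0.0006352

R_eq = 3.342 Ω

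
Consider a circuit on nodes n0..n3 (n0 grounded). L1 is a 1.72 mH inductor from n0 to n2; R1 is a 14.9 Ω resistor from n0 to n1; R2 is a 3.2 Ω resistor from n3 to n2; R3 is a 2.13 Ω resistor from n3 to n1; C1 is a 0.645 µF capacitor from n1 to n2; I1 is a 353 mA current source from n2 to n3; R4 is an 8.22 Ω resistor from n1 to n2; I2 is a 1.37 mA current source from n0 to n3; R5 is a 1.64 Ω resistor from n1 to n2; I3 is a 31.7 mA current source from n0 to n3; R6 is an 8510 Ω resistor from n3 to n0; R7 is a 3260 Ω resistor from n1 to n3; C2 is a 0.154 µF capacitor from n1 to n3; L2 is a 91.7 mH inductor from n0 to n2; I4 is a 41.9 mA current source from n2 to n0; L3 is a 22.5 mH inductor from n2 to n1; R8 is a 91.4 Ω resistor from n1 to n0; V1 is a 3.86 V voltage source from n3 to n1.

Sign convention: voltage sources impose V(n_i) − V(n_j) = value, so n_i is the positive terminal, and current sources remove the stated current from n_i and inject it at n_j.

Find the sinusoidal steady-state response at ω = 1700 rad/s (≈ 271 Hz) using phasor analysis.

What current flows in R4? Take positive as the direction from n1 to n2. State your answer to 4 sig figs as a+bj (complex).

MNA unknowns: 3 node voltages V₁..V_3 plus 1 source current (V1)
L1: Y=0.000-0.3420j on G[0,2]
R1: Y=0.06711+0.000j on G[0,1]
R2: Y=0.3125+0.000j on G[3,2]
R3: Y=0.4695+0.000j on G[3,1]
C1: Y=0.000+0.001097j on G[1,2]
I1: z[2]−=0.353, z[3]+=0.353
R4: Y=0.1217+0.000j on G[1,2]
I2: z[0]−=0.00137, z[3]+=0.00137
R5: Y=0.6098+0.000j on G[1,2]
I3: z[0]−=0.0317, z[3]+=0.0317
R6: Y=0.0001175+0.000j on G[3,0]
R7: Y=0.0003067+0.000j on G[1,3]
C2: Y=0.000+0.0002618j on G[1,3]
L2: Y=0.000-0.006415j on G[0,2]
I4: z[2]−=0.0419, z[0]+=0.0419
L3: Y=0.000-0.02614j on G[2,1]
R8: Y=0.01094+0.000j on G[1,0]
V1: row V3−V1=3.86, i_V1 at 3,1
solve → V1=-0.7085+0.1068j, V2=0.02395+0.1323j, V3=3.152+0.1068j
aux → i_V1=-2.405+0.006967j

-0.08911-0.003110j A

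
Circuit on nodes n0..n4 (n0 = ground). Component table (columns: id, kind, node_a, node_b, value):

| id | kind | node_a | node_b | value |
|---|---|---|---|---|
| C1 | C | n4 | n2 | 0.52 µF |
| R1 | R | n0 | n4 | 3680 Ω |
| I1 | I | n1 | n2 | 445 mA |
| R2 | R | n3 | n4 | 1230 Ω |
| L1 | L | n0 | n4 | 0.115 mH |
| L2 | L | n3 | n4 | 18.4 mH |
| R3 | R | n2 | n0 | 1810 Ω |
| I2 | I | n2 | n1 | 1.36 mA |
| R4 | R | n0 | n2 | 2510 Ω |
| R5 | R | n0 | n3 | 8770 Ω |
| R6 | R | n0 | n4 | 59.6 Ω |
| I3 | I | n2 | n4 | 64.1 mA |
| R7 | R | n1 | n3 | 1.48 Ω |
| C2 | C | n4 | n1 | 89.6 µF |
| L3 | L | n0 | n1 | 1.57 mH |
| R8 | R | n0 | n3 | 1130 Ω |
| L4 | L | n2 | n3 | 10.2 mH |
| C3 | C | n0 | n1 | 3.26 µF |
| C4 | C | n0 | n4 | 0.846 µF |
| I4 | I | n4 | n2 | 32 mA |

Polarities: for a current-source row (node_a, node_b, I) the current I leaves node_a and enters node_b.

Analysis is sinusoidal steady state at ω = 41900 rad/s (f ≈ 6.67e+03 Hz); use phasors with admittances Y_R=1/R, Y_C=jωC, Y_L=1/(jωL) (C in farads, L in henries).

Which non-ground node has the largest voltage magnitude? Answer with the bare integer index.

2

Element admittances at ω=41900 rad/s:
  Y(C1) = 0.000+0.02179j S between n4,n2
  Y(R1) = 0.0002717+0.000j S between n0,n4
  I1: injects 0.445 A into n2 (from n1)
  Y(R2) = 0.0008130+0.000j S between n3,n4
  Y(L1) = 0.000-0.2075j S between n0,n4
  Y(L2) = 0.000-0.001297j S between n3,n4
  Y(R3) = 0.0005525+0.000j S between n2,n0
  I2: injects 0.00136 A into n1 (from n2)
  Y(R4) = 0.0003984+0.000j S between n0,n2
  Y(R5) = 0.0001140+0.000j S between n0,n3
  Y(R6) = 0.01678+0.000j S between n0,n4
  I3: injects 0.0641 A into n4 (from n2)
  Y(R7) = 0.6757+0.000j S between n1,n3
  Y(C2) = 0.000+3.754j S between n4,n1
  Y(L3) = 0.000-0.01520j S between n0,n1
  Y(R8) = 0.0008850+0.000j S between n0,n3
  Y(L4) = 0.000-0.002340j S between n2,n3
  Y(C3) = 0.000+0.1366j S between n0,n1
  Y(C4) = 0.000+0.03545j S between n0,n4
  I4: injects 0.032 A into n2 (from n4)
Assemble and solve the 4×4 MNA system:
  V(n1)=-0.2388+0.4686j  V(n2)=0.7785-20.78j  V(n3)=-0.3121+0.4639j  V(n4)=-0.2457+0.3524j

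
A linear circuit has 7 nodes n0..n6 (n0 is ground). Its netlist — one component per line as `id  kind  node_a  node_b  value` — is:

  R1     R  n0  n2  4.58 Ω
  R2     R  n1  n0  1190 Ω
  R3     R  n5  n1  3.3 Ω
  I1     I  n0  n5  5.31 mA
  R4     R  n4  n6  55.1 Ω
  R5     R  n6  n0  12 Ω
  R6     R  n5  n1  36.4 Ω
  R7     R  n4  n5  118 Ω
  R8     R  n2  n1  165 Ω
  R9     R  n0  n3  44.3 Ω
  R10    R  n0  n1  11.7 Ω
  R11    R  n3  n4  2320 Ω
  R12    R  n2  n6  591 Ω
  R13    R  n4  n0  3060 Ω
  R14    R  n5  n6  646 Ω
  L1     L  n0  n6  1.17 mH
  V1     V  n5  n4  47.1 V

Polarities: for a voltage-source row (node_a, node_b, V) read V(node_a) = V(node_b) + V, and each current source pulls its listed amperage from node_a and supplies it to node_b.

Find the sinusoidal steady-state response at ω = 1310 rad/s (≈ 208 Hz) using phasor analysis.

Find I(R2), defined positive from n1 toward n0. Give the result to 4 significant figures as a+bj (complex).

Element admittances at ω=1310 rad/s:
  Y(R1) = 0.2183+0.000j S between n0,n2
  Y(R2) = 0.0008403+0.000j S between n1,n0
  Y(R3) = 0.3030+0.000j S between n5,n1
  I1: injects 0.00531 A into n5 (from n0)
  Y(R4) = 0.01815+0.000j S between n4,n6
  Y(R5) = 0.08333+0.000j S between n6,n0
  Y(R6) = 0.02747+0.000j S between n5,n1
  Y(R7) = 0.008475+0.000j S between n4,n5
  Y(R8) = 0.006061+0.000j S between n2,n1
  Y(R9) = 0.02257+0.000j S between n0,n3
  Y(R10) = 0.08547+0.000j S between n0,n1
  Y(R11) = 0.0004310+0.000j S between n3,n4
  Y(R12) = 0.001692+0.000j S between n2,n6
  Y(R13) = 0.0003268+0.000j S between n4,n0
  Y(R14) = 0.001548+0.000j S between n5,n6
  Y(L1) = 0.000-0.6524j S between n0,n6
  V1: constraint V(n5)−V(n4) = 47.1
Assemble and solve the 7×7 MNA system:
  V(n1)=7.540-0.1658j  V(n2)=0.2010-0.01188j  V(n3)=-0.7018-0.003971j  V(n4)=-37.46-0.2119j  V(n5)=9.643-0.2119j  V(n6)=-0.1531-0.9939j
  i(V1)=-1.104+0.01403j

0.006336-0.0001393j A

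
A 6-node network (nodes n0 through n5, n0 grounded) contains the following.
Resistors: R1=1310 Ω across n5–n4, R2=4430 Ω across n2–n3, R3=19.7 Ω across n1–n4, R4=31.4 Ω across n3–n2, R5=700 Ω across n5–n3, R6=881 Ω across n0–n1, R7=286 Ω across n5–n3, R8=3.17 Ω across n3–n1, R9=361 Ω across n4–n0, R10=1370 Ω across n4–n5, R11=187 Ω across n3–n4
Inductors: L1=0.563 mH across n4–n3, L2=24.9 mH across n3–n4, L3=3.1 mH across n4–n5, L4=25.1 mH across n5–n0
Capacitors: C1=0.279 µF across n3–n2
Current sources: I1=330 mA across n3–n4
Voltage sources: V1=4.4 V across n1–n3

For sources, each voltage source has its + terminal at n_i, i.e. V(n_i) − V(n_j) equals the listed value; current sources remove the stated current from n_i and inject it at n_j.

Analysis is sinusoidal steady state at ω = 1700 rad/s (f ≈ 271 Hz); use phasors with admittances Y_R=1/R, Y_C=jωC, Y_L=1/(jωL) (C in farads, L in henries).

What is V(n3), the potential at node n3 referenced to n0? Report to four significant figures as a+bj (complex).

Element admittances at ω=1700 rad/s:
  Y(R1) = 0.0007634+0.000j S between n5,n4
  Y(L1) = 0.000-1.045j S between n4,n3
  Y(R2) = 0.0002257+0.000j S between n2,n3
  Y(R3) = 0.05076+0.000j S between n1,n4
  Y(R4) = 0.03185+0.000j S between n3,n2
  Y(C1) = 0.000+0.0004743j S between n3,n2
  Y(R5) = 0.001429+0.000j S between n5,n3
  Y(L2) = 0.000-0.02362j S between n3,n4
  Y(R6) = 0.001135+0.000j S between n0,n1
  Y(L3) = 0.000-0.1898j S between n4,n5
  Y(R7) = 0.003497+0.000j S between n5,n3
  Y(R8) = 0.3155+0.000j S between n3,n1
  Y(R9) = 0.002770+0.000j S between n4,n0
  I1: injects 0.33 A into n4 (from n3)
  Y(R10) = 0.0007299+0.000j S between n4,n5
  Y(R11) = 0.005348+0.000j S between n3,n4
  Y(L4) = 0.000-0.02344j S between n5,n0
  V1: constraint V(n1)−V(n3) = 4.4
Assemble and solve the 6×6 MNA system:
  V(n1)=4.285-0.7411j  V(n2)=-0.1145-0.7411j  V(n3)=-0.1145-0.7411j  V(n4)=-0.08390-0.2205j  V(n5)=-0.06196-0.1976j
  i(V1)=-1.615+0.02727j

-0.1145-0.7411j V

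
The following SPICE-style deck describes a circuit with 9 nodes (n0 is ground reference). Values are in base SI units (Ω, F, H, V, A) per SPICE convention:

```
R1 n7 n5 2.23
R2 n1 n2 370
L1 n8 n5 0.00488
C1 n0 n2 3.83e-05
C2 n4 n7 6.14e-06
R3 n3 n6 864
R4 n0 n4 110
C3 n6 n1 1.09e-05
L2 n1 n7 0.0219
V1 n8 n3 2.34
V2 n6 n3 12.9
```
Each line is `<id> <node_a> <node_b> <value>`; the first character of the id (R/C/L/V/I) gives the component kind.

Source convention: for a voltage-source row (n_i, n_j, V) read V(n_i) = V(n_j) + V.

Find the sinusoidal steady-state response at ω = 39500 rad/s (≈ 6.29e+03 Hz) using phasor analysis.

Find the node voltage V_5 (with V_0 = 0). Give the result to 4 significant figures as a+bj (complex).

-1.810+0.6607j V

Apply KCL at each of the 8 non-ground nodes and solve the resulting linear system.
Node n1: branches {R2, C3, L2} → V_1 = 6.054-1.900j
Node n2: branches {R2, C1} → V_2 = -0.003375-0.01082j
Node n3: branches {R3, V1, V2} → V_3 = -6.879-1.931j
Node n4: branches {C2, R4} → V_4 = -1.801+0.5616j
Node n5: branches {R1, L1} → V_5 = -1.810+0.6607j
Node n6: branches {R3, C3, V2} → V_6 = 6.021-1.931j
Node n7: branches {R1, C2, L2} → V_7 = -1.780+0.6291j
Node n8: branches {L1, V1} → V_8 = -4.539-1.931j
Source currents: i(V1)=0.01345-0.01416j, i(V2)=-0.02838+0.01416j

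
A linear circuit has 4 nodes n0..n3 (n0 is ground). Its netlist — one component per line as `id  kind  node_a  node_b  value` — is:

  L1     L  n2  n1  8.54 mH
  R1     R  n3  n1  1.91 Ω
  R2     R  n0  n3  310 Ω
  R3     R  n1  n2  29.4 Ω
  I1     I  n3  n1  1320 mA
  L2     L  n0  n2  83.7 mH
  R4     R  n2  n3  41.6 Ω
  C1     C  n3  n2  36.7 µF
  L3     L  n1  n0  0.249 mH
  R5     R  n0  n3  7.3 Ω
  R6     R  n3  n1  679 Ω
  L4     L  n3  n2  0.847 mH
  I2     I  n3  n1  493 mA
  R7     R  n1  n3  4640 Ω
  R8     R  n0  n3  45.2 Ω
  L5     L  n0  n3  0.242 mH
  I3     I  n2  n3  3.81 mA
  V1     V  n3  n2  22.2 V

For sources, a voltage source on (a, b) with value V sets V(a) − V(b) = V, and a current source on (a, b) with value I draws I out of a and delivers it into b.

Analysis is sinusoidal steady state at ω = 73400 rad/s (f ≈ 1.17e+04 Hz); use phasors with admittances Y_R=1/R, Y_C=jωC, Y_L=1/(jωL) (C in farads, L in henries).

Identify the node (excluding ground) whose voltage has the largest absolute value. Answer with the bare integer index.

2

Element admittances at ω=73400 rad/s:
  Y(L1) = 0.000-0.001595j S between n2,n1
  Y(R1) = 0.5236+0.000j S between n3,n1
  Y(R2) = 0.003226+0.000j S between n0,n3
  Y(R3) = 0.03401+0.000j S between n1,n2
  I1: injects 1.32 A into n1 (from n3)
  Y(L2) = 0.000-0.0001628j S between n0,n2
  Y(R4) = 0.02404+0.000j S between n2,n3
  Y(C1) = 0.000+2.694j S between n3,n2
  Y(L3) = 0.000-0.05471j S between n1,n0
  Y(R5) = 0.1370+0.000j S between n0,n3
  Y(R6) = 0.001473+0.000j S between n3,n1
  Y(L4) = 0.000-0.01608j S between n3,n2
  I2: injects 0.493 A into n1 (from n3)
  Y(R7) = 0.0002155+0.000j S between n1,n3
  Y(R8) = 0.02212+0.000j S between n0,n3
  Y(L5) = 0.000-0.05630j S between n0,n3
  I3: injects 0.00381 A into n3 (from n2)
  V1: constraint V(n3)−V(n2) = 22.2
Assemble and solve the 4×4 MNA system:
  V(n1)=1.506+0.5875j  V(n2)=-22.53+0.3716j  V(n3)=-0.3273+0.3716j
  i(V1)=-1.348-59.41j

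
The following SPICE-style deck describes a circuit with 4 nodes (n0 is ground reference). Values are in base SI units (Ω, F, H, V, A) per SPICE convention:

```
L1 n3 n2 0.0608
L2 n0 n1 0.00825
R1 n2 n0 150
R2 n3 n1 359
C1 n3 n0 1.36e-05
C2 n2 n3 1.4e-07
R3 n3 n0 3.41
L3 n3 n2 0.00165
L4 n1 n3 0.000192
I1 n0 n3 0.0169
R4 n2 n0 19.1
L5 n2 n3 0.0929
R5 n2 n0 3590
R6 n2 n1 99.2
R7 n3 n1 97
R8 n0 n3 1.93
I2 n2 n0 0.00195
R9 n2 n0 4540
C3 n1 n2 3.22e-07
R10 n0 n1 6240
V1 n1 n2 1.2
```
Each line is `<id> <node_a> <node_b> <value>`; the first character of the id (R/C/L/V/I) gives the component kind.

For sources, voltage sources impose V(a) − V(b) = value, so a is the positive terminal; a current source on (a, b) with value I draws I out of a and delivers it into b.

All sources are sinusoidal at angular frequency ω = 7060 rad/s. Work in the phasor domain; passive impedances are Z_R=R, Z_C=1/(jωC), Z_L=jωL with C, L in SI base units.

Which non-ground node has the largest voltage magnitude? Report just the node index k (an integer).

Apply KCL at each of the 3 non-ground nodes and solve the resulting linear system.
Node n1: branches {L2, R2, L4, R6, R7, C3, R10, V1} → V_1 = 0.2174+0.05527j
Node n2: branches {L1, R1, C2, L3, R4, L5, R5, R6, I2, R9, C3, V1} → V_2 = -0.9826+0.05527j
Node n3: branches {L1, R2, C1, C2, R3, L3, L4, I1, L5, R7, R8} → V_3 = 0.08812-0.009893j
Source currents: i(V1)=-0.06285+0.09554j

2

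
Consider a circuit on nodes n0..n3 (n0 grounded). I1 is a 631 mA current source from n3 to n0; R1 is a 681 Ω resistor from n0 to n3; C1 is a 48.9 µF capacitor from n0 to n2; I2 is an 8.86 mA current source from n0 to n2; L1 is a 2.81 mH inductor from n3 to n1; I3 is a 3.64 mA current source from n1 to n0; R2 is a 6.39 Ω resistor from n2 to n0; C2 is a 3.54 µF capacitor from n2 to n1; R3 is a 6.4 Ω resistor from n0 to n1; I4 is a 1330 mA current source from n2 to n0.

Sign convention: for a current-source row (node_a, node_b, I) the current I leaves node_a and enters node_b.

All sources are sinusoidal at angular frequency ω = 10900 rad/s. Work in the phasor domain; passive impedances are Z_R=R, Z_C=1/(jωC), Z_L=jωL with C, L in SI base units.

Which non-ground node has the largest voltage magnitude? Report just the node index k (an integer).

3

Element admittances at ω=10900 rad/s:
  I1: injects 0.631 A into n0 (from n3)
  Y(R1) = 0.001468+0.000j S between n0,n3
  Y(C1) = 0.000+0.5330j S between n0,n2
  I2: injects 0.00886 A into n2 (from n0)
  Y(L1) = 0.000-0.03265j S between n3,n1
  I3: injects 0.00364 A into n0 (from n1)
  Y(R2) = 0.1565+0.000j S between n2,n0
  Y(C2) = 0.000+0.03859j S between n2,n1
  Y(R3) = 0.1562+0.000j S between n0,n1
  I4: injects 1.33 A into n0 (from n2)
Assemble and solve the 3×3 MNA system:
  V(n1)=-4.292+1.014j  V(n2)=-0.8756+2.140j  V(n3)=-5.105-18.08j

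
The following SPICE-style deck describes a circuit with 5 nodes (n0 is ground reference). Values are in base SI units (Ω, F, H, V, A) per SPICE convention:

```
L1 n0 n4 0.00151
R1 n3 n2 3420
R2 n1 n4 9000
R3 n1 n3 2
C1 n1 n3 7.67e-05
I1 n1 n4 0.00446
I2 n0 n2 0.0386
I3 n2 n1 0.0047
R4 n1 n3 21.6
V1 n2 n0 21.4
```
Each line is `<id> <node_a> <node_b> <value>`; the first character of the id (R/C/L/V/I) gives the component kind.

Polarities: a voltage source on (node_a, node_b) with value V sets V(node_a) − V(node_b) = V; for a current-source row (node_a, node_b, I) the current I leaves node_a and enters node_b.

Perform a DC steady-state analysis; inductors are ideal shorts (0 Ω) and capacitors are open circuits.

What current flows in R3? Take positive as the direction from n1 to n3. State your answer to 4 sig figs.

Element admittances at DC:
  L1: short n0↔n4 (DC inductor)
  Y(R1) = 0.0002924 S between n3,n2
  Y(R2) = 0.0001111 S between n1,n4
  Y(R3) = 0.5000 S between n1,n3
  Y(C1) = 0.000 S between n1,n3
  I1: injects 0.00446 A into n4 (from n1)
  I2: injects 0.0386 A into n2 (from n0)
  I3: injects 0.0047 A into n1 (from n2)
  Y(R4) = 0.04630 S between n1,n3
  V1: constraint V(n2)−V(n0) = 21.4
Assemble and solve the 6×6 MNA system:
  V(n1)=16.10  V(n2)=21.40  V(n3)=16.10  V(n4)=0.000
  i(L1)=-0.006249  i(V1)=0.03235

-0.001418 A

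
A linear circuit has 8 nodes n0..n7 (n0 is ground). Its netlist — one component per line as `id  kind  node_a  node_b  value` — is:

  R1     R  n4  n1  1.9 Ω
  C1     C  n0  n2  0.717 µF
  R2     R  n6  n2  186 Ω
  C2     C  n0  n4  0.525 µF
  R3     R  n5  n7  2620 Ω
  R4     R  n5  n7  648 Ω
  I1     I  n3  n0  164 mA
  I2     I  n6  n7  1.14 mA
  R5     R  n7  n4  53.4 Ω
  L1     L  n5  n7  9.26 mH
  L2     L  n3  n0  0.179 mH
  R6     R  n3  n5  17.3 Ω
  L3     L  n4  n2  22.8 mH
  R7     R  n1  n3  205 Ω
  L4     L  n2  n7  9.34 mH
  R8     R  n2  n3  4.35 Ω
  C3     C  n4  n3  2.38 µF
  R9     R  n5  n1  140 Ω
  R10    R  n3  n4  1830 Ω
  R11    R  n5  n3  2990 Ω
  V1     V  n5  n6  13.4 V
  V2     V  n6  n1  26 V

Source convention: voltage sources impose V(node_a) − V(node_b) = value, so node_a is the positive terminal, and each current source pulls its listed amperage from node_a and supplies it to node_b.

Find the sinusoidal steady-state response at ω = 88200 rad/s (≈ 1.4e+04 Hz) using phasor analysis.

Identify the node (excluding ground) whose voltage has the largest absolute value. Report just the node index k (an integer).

Apply KCL at each of the 7 non-ground nodes and solve the resulting linear system.
Node n1: branches {R1, R7, R9, V2} → V_1 = -2.817+3.492j
Node n2: branches {C1, R2, L3, L4, R8} → V_2 = 3.041-4.750j
Node n3: branches {I1, L2, R6, R7, R8, C3, R10, R11} → V_3 = 3.819-4.105j
Node n4: branches {R1, C2, R5, L3, C3, R10} → V_4 = 1.070+4.414j
Node n5: branches {R3, R4, L1, R6, R9, R11, V1} → V_5 = 36.58+3.492j
Node n6: branches {R2, I2, V1, V2} → V_6 = 23.18+3.492j
Node n7: branches {R3, R4, I2, R5, L1, L4} → V_7 = 4.073+2.461j
Source currents: i(V1)=-2.250-0.4038j, i(V2)=-2.360-0.4482j

5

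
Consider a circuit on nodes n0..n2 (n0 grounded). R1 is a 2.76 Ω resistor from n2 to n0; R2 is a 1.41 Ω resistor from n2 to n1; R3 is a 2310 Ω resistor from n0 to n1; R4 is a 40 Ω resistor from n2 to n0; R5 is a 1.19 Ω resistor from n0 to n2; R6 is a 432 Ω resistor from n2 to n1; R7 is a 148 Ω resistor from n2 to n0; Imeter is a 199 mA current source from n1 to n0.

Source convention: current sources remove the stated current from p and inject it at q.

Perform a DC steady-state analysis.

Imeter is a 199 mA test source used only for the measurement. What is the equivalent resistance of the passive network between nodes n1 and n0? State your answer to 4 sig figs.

R_eq = 2.213 Ω

Element admittances at DC:
  Y(R1) = 0.3623 S between n2,n0
  Y(R2) = 0.7092 S between n2,n1
  Y(R3) = 0.0004329 S between n0,n1
  Y(R4) = 0.02500 S between n2,n0
  Y(R5) = 0.8403 S between n0,n2
  Y(R6) = 0.002315 S between n2,n1
  Y(R7) = 0.006757 S between n2,n0
  Imeter: injects 0.199 A into n0 (from n1)
Assemble and solve the 2×2 MNA system:
  V(n1)=-0.4405  V(n2)=-0.1611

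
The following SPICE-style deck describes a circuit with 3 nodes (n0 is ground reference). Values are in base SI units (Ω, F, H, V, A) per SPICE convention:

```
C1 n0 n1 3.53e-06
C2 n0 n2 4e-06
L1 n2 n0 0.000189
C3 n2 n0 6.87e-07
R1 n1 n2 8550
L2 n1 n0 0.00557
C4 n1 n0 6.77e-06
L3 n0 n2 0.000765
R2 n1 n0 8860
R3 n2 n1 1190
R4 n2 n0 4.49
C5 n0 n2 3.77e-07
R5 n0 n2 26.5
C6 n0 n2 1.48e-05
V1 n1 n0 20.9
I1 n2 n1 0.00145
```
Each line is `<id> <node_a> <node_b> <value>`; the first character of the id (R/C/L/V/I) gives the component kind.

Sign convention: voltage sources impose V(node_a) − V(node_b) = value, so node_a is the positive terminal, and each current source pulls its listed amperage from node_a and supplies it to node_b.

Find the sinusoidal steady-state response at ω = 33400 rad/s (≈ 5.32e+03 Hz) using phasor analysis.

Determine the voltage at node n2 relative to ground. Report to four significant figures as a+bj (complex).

Element admittances at ω=33400 rad/s:
  Y(C1) = 0.000+0.1179j S between n0,n1
  Y(C2) = 0.000+0.1336j S between n0,n2
  Y(L1) = 0.000-0.1584j S between n2,n0
  Y(C3) = 0.000+0.02295j S between n2,n0
  Y(R1) = 0.0001170+0.000j S between n1,n2
  Y(L2) = 0.000-0.005375j S between n1,n0
  Y(C4) = 0.000+0.2261j S between n1,n0
  Y(L3) = 0.000-0.03914j S between n0,n2
  Y(R2) = 0.0001129+0.000j S between n1,n0
  Y(R3) = 0.0008403+0.000j S between n2,n1
  Y(R4) = 0.2227+0.000j S between n2,n0
  Y(C5) = 0.000+0.01259j S between n0,n2
  Y(R5) = 0.03774+0.000j S between n0,n2
  Y(C6) = 0.000+0.4943j S between n0,n2
  V1: constraint V(n1)−V(n0) = 20.9
  I1: injects 0.00145 A into n1 (from n2)
Assemble and solve the 3×3 MNA system:
  V(n1)=20.90+0.000j  V(n2)=0.01700-0.03029j
  i(V1)=-0.02090-7.078j

0.01700-0.03029j V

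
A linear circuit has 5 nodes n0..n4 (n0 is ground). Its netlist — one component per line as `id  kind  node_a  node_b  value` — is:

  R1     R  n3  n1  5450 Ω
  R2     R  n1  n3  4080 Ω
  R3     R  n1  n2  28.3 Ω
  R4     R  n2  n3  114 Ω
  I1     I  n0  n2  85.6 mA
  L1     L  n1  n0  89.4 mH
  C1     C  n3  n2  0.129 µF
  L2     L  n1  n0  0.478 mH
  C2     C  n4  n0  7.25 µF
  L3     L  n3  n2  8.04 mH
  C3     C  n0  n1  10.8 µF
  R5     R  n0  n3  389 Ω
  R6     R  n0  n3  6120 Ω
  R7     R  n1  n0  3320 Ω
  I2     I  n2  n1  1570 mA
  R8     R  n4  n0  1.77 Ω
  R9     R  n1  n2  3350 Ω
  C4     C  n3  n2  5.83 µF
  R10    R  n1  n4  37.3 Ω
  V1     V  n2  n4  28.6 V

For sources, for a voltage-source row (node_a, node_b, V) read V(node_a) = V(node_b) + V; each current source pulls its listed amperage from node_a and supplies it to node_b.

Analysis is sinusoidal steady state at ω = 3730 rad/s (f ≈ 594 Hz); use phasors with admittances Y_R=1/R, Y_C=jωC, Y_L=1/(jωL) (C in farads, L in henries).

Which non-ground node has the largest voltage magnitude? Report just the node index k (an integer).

Element admittances at ω=3730 rad/s:
  Y(R1) = 0.0001835+0.000j S between n3,n1
  Y(R2) = 0.0002451+0.000j S between n1,n3
  Y(R3) = 0.03534+0.000j S between n1,n2
  Y(R4) = 0.008772+0.000j S between n2,n3
  I1: injects 0.0856 A into n2 (from n0)
  Y(L1) = 0.000-0.002999j S between n1,n0
  Y(C1) = 0.000+0.0004812j S between n3,n2
  Y(L2) = 0.000-0.5609j S between n1,n0
  Y(C2) = 0.000+0.02704j S between n4,n0
  Y(L3) = 0.000-0.03335j S between n3,n2
  Y(C3) = 0.000+0.04028j S between n0,n1
  Y(R5) = 0.002571+0.000j S between n0,n3
  Y(R6) = 0.0001634+0.000j S between n0,n3
  Y(R7) = 0.0003012+0.000j S between n1,n0
  I2: injects 1.57 A into n1 (from n2)
  Y(R8) = 0.5650+0.000j S between n4,n0
  Y(R9) = 0.0002985+0.000j S between n1,n2
  Y(C4) = 0.000+0.02175j S between n3,n2
  Y(R10) = 0.02681+0.000j S between n1,n4
  V1: constraint V(n2)−V(n4) = 28.6
Assemble and solve the 5×5 MNA system:
  V(n1)=0.4611+4.427j  V(n2)=24.58+0.6302j  V(n3)=21.10-2.614j  V(n4)=-4.023+0.6302j
  i(V1)=-2.410+0.1455j

2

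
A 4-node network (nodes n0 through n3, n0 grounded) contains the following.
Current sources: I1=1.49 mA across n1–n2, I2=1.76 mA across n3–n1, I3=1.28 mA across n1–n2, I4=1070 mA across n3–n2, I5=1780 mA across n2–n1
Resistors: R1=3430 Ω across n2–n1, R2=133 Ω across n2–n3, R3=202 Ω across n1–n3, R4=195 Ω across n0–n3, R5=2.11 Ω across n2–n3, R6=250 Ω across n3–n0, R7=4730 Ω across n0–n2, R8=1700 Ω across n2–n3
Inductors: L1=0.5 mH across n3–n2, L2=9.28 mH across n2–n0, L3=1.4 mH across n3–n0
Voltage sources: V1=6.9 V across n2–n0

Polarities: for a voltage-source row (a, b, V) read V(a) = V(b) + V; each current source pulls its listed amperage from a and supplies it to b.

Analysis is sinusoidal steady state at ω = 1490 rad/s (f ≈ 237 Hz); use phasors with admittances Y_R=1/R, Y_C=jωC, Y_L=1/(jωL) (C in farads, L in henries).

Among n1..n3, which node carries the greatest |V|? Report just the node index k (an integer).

Element admittances at ω=1490 rad/s:
  I1: injects 0.00149 A into n2 (from n1)
  Y(R1) = 0.0002915+0.000j S between n2,n1
  Y(R2) = 0.007519+0.000j S between n2,n3
  Y(R3) = 0.004950+0.000j S between n1,n3
  Y(L1) = 0.000-1.342j S between n3,n2
  Y(R4) = 0.005128+0.000j S between n0,n3
  Y(R5) = 0.4739+0.000j S between n2,n3
  Y(L2) = 0.000-0.07232j S between n2,n0
  Y(R6) = 0.004000+0.000j S between n3,n0
  I2: injects 0.00176 A into n1 (from n3)
  Y(L3) = 0.000-0.4794j S between n3,n0
  Y(R7) = 0.0002114+0.000j S between n0,n2
  I3: injects 0.00128 A into n2 (from n1)
  I4: injects 1.07 A into n2 (from n3)
  I5: injects 1.78 A into n1 (from n2)
  Y(R8) = 0.0005882+0.000j S between n2,n3
  V1: constraint V(n2)−V(n0) = 6.9
Assemble and solve the 4×4 MNA system:
  V(n1)=344.7+0.6947j  V(n2)=6.900+0.000j  V(n3)=5.283+0.7357j
  i(V1)=-0.4023+3.025j

1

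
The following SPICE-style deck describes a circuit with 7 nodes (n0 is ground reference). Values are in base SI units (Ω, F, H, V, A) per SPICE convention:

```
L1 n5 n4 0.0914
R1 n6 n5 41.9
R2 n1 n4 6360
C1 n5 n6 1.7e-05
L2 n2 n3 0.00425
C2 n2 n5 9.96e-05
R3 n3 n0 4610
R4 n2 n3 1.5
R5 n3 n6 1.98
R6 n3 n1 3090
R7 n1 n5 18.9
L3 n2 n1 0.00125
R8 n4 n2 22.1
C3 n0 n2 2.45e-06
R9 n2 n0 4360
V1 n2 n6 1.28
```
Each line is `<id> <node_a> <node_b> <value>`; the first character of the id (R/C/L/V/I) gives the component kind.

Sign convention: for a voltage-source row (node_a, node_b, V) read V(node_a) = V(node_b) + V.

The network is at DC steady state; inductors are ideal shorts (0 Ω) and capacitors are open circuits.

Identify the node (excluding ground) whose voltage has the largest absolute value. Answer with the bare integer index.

6

Apply KCL at each of the 6 non-ground nodes and solve the resulting linear system.
Node n1: branches {R2, R6, R7, L3} → V_1 = 0.000
Node n2: branches {L2, C2, R4, L3, R8, C3, R9, V1} → V_2 = 0.000
Node n3: branches {L2, R3, R4, R5, R6} → V_3 = 0.000
Node n4: branches {L1, R2, R8} → V_4 = -0.2500
Node n5: branches {L1, R1, C1, C2, R7} → V_5 = -0.2500
Node n6: branches {R1, C1, R5, V1} → V_6 = -1.280
Source currents: i(L1)=-0.01135, i(L2)=0.6465, i(L3)=0.01327, i(V1)=-0.6710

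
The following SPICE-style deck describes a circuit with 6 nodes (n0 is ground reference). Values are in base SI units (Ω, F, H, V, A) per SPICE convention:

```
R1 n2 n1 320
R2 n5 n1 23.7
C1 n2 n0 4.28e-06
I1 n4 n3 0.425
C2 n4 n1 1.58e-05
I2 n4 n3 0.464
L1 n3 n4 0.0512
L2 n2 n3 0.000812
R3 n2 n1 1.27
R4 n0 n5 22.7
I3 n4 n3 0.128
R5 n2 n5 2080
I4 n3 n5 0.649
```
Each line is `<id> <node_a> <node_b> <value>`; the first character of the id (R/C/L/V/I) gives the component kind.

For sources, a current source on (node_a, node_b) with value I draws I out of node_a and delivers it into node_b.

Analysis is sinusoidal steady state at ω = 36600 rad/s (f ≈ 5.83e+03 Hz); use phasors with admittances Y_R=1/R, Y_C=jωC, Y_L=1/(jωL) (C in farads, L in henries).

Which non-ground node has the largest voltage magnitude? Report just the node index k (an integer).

Apply KCL at each of the 5 non-ground nodes and solve the resulting linear system.
Node n1: branches {R1, R2, C2, R3} → V_1 = -1.113+1.900j
Node n2: branches {R1, C1, L2, R3, R5} → V_2 = -0.2629+1.952j
Node n3: branches {I1, I2, L1, L2, I3, I4} → V_3 = -0.2762+12.74j
Node n4: branches {I1, C2, I2, L1, I3} → V_4 = -1.114+3.650j
Node n5: branches {R2, R4, R5, I4} → V_5 = 6.940+0.9350j

3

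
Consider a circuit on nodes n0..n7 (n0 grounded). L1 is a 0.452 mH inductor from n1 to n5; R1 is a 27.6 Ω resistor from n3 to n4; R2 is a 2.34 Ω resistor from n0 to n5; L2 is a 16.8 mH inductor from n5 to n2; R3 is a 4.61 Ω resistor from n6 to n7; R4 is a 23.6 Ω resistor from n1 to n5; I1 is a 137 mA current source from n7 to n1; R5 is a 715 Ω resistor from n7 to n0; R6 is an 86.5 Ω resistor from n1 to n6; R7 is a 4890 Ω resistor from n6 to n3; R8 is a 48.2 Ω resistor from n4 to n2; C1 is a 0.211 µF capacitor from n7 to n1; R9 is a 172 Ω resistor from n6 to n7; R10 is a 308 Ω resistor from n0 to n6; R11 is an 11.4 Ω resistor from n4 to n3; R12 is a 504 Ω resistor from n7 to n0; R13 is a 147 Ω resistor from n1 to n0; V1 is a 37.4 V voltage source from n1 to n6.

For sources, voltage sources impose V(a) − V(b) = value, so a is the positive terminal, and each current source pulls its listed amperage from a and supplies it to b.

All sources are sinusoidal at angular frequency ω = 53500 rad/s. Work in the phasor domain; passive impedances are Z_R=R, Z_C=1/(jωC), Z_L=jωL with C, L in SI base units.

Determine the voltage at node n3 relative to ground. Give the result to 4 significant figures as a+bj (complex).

-1.365-5.983j V

Element admittances at ω=53500 rad/s:
  Y(L1) = 0.000-0.04135j S between n1,n5
  Y(R1) = 0.03623+0.000j S between n3,n4
  Y(R2) = 0.4274+0.000j S between n0,n5
  Y(L2) = 0.000-0.001113j S between n5,n2
  Y(R3) = 0.2169+0.000j S between n6,n7
  Y(R4) = 0.04237+0.000j S between n1,n5
  I1: injects 0.137 A into n1 (from n7)
  Y(R5) = 0.001399+0.000j S between n7,n0
  Y(R6) = 0.01156+0.000j S between n1,n6
  Y(R7) = 0.0002045+0.000j S between n6,n3
  Y(R8) = 0.02075+0.000j S between n4,n2
  Y(C1) = 0.000+0.01129j S between n7,n1
  Y(R9) = 0.005814+0.000j S between n6,n7
  Y(R10) = 0.003247+0.000j S between n0,n6
  Y(R11) = 0.08772+0.000j S between n4,n3
  Y(R12) = 0.001984+0.000j S between n7,n0
  Y(R13) = 0.006803+0.000j S between n1,n0
  V1: constraint V(n1)−V(n6) = 37.4
Assemble and solve the 8×8 MNA system:
  V(n1)=3.404+1.973j  V(n2)=-0.9890-6.074j  V(n3)=-1.365-5.983j  V(n4)=-1.311-5.996j  V(n5)=0.4732-0.07656j  V(n6)=-34.00+1.973j  V(n7)=-34.00+3.811j
  i(V1)=-0.5482-0.4013j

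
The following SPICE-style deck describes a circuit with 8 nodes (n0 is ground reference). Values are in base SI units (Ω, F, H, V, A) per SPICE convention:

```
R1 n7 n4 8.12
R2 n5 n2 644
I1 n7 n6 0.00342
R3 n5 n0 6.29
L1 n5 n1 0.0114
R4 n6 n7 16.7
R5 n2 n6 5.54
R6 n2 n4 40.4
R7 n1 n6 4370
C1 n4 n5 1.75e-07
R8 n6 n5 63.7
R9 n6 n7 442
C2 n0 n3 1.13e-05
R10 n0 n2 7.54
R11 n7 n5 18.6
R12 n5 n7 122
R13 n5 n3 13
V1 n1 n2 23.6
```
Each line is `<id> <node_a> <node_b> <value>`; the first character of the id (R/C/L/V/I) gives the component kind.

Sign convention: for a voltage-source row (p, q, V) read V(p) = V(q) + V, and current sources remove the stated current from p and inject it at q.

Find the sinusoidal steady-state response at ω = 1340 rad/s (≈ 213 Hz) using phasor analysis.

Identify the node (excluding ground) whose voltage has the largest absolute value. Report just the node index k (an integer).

MNA unknowns: 7 node voltages V₁..V_7 plus 1 source current (V1)
R1: Y=0.1232+0.000j on G[7,4]
R2: Y=0.001553+0.000j on G[5,2]
I1: z[7]−=0.00342, z[6]+=0.00342
R3: Y=0.1590+0.000j on G[5,0]
L1: Y=0.000-0.06546j on G[5,1]
R4: Y=0.05988+0.000j on G[6,7]
R5: Y=0.1805+0.000j on G[2,6]
R6: Y=0.02475+0.000j on G[2,4]
R7: Y=0.0002288+0.000j on G[1,6]
C1: Y=0.000+0.0002345j on G[4,5]
R8: Y=0.01570+0.000j on G[6,5]
R9: Y=0.002262+0.000j on G[6,7]
C2: Y=0.000+0.01514j on G[0,3]
R10: Y=0.1326+0.000j on G[0,2]
R11: Y=0.05376+0.000j on G[7,5]
R12: Y=0.008197+0.000j on G[5,7]
R13: Y=0.07692+0.000j on G[5,3]
V1: row V1−V2=23.6, i_V1 at 1,2
solve → V1=20.39+5.513j, V2=-3.207+5.513j, V3=1.228-4.958j, V4=-0.9170+1.208j, V5=2.204-4.716j, V6=-2.186+3.648j, V7=-0.4679+0.3367j
aux → i_V1=-0.6748+1.190j

1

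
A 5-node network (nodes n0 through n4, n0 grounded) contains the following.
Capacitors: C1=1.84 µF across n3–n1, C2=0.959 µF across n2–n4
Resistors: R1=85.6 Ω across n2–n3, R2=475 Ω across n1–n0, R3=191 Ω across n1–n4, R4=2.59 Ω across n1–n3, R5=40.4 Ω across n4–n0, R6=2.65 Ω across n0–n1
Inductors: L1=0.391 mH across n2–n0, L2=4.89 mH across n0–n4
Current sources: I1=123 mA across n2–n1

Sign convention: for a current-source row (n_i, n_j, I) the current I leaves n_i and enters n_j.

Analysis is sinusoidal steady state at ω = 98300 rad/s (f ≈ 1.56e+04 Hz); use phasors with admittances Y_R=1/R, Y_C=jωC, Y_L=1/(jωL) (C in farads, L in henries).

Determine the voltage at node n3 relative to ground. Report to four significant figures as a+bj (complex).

0.1380-0.05646j V

Element admittances at ω=98300 rad/s:
  Y(C1) = 0.000+0.1809j S between n3,n1
  Y(R1) = 0.01168+0.000j S between n2,n3
  Y(L1) = 0.000-0.02602j S between n2,n0
  Y(R2) = 0.002105+0.000j S between n1,n0
  Y(C2) = 0.000+0.09427j S between n2,n4
  Y(R3) = 0.005236+0.000j S between n1,n4
  Y(L2) = 0.000-0.002080j S between n0,n4
  Y(R4) = 0.3861+0.000j S between n1,n3
  Y(R5) = 0.02475+0.000j S between n4,n0
  Y(R6) = 0.3774+0.000j S between n0,n1
  I1: injects 0.123 A into n1 (from n2)
Assemble and solve the 4×4 MNA system:
  V(n1)=0.2151-0.05884j  V(n2)=-2.449-1.173j  V(n3)=0.1380-0.05646j  V(n4)=-1.912-1.833j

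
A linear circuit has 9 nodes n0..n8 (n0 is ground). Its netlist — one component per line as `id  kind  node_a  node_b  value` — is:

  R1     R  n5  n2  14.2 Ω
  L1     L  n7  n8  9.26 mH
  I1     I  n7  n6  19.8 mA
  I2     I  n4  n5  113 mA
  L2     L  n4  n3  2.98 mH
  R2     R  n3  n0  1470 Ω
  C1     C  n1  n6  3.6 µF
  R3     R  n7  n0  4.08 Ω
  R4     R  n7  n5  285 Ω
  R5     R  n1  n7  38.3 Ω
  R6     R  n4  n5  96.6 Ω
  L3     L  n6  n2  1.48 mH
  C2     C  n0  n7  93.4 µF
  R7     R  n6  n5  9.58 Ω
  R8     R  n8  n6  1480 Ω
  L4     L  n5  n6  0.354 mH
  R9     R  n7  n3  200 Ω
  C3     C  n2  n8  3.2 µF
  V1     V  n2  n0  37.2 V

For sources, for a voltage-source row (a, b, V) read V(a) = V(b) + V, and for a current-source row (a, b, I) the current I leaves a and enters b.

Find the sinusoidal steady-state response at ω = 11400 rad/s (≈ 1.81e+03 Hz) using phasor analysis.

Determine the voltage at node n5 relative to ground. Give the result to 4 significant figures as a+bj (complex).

MNA unknowns: 8 node voltages V₁..V_8 plus 1 source current (V1)
R1: Y=0.07042+0.000j on G[5,2]
L1: Y=0.000-0.009473j on G[7,8]
I1: z[7]−=0.0198, z[6]+=0.0198
I2: z[4]−=0.113, z[5]+=0.113
L2: Y=0.000-0.02944j on G[4,3]
R2: Y=0.0006803+0.000j on G[3,0]
C1: Y=0.000+0.04104j on G[1,6]
R3: Y=0.2451+0.000j on G[7,0]
R4: Y=0.003509+0.000j on G[7,5]
R5: Y=0.02611+0.000j on G[1,7]
R6: Y=0.01035+0.000j on G[4,5]
L3: Y=0.000-0.05927j on G[6,2]
C2: Y=0.000+1.065j on G[0,7]
R7: Y=0.1044+0.000j on G[6,5]
R8: Y=0.0006757+0.000j on G[8,6]
L4: Y=0.000-0.2478j on G[5,6]
R9: Y=0.005000+0.000j on G[7,3]
C3: Y=0.000+0.03648j on G[2,8]
V1: row V2−V0=37.2, i_V1 at 2,0
solve → V1=26.71+9.214j, V2=37.20+0.000j, V3=12.74-5.978j, V4=13.75-3.511j, V5=31.68-6.391j, V6=33.10-7.813j, V7=-0.05146-0.8279j, V8=50.05+0.7145j
aux → i_V1=-0.8776+0.2618j

31.68-6.391j V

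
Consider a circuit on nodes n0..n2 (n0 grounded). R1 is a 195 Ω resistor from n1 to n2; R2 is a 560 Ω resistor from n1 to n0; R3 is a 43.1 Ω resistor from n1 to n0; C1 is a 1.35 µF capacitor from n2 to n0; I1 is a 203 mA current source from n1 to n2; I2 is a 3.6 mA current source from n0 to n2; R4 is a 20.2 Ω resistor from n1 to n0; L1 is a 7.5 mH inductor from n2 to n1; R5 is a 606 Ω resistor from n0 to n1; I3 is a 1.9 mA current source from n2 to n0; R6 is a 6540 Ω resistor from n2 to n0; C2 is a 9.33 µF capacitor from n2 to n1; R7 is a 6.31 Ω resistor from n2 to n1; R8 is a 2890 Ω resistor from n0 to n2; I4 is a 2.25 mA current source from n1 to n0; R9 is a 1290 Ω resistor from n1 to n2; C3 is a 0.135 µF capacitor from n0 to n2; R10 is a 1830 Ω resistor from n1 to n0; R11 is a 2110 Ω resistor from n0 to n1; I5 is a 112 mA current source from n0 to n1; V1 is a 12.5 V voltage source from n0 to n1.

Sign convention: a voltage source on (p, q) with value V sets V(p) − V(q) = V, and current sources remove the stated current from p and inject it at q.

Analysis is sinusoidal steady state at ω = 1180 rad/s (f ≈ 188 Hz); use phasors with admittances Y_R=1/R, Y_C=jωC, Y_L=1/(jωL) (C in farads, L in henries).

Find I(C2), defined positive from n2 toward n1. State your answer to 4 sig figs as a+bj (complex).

-0.007320+0.009635j A

Element admittances at ω=1180 rad/s:
  Y(R1) = 0.005128+0.000j S between n1,n2
  Y(R2) = 0.001786+0.000j S between n1,n0
  Y(R3) = 0.02320+0.000j S between n1,n0
  Y(C1) = 0.000+0.001593j S between n2,n0
  I1: injects 0.203 A into n2 (from n1)
  I2: injects 0.0036 A into n2 (from n0)
  Y(R4) = 0.04950+0.000j S between n1,n0
  Y(L1) = 0.000-0.1130j S between n2,n1
  Y(R5) = 0.001650+0.000j S between n0,n1
  I3: injects 0.0019 A into n0 (from n2)
  Y(R6) = 0.0001529+0.000j S between n2,n0
  Y(C2) = 0.000+0.01101j S between n2,n1
  Y(R7) = 0.1585+0.000j S between n2,n1
  Y(R8) = 0.0003460+0.000j S between n0,n2
  I4: injects 0.00225 A into n0 (from n1)
  Y(R9) = 0.0007752+0.000j S between n1,n2
  Y(C3) = 0.000+0.0001593j S between n0,n2
  Y(R10) = 0.0005464+0.000j S between n1,n0
  Y(R11) = 0.0004739+0.000j S between n0,n1
  I5: injects 0.112 A into n1 (from n0)
  V1: constraint V(n0)−V(n1) = 12.5
Assemble and solve the 3×3 MNA system:
  V(n1)=-12.50+0.000j  V(n2)=-11.62+0.6649j
  i(V1)=-1.083-0.02004j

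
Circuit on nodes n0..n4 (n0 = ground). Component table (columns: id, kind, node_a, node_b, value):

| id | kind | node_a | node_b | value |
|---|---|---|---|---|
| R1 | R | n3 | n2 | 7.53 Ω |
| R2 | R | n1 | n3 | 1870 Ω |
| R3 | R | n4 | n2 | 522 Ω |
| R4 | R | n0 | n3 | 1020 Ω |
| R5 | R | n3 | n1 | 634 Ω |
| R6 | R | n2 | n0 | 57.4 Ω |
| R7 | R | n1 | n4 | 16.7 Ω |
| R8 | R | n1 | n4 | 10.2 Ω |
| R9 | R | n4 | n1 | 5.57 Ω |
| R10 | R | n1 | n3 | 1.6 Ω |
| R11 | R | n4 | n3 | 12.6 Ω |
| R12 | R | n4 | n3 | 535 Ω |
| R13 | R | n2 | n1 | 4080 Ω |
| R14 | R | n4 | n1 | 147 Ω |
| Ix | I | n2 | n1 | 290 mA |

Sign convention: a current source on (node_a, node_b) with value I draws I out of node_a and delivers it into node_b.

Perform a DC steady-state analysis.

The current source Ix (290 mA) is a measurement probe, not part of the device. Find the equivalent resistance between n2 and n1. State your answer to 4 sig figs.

MNA unknowns: 4 node voltages V₁..V_4
R1: Y=0.1328 on G[3,2]
R2: Y=0.0005348 on G[1,3]
R3: Y=0.001916 on G[4,2]
R4: Y=0.0009804 on G[0,3]
R5: Y=0.001577 on G[3,1]
R6: Y=0.01742 on G[2,0]
R7: Y=0.05988 on G[1,4]
R8: Y=0.09804 on G[1,4]
R9: Y=0.1795 on G[4,1]
R10: Y=0.6250 on G[1,3]
R11: Y=0.07937 on G[4,3]
R12: Y=0.001869 on G[4,3]
R13: Y=0.0002451 on G[2,1]
R14: Y=0.006803 on G[4,1]
Ix: z[2]−=0.29, z[1]+=0.29
solve → V1=2.428, V2=-0.1134, V3=2.015, V4=2.338

R_eq = 8.762 Ω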